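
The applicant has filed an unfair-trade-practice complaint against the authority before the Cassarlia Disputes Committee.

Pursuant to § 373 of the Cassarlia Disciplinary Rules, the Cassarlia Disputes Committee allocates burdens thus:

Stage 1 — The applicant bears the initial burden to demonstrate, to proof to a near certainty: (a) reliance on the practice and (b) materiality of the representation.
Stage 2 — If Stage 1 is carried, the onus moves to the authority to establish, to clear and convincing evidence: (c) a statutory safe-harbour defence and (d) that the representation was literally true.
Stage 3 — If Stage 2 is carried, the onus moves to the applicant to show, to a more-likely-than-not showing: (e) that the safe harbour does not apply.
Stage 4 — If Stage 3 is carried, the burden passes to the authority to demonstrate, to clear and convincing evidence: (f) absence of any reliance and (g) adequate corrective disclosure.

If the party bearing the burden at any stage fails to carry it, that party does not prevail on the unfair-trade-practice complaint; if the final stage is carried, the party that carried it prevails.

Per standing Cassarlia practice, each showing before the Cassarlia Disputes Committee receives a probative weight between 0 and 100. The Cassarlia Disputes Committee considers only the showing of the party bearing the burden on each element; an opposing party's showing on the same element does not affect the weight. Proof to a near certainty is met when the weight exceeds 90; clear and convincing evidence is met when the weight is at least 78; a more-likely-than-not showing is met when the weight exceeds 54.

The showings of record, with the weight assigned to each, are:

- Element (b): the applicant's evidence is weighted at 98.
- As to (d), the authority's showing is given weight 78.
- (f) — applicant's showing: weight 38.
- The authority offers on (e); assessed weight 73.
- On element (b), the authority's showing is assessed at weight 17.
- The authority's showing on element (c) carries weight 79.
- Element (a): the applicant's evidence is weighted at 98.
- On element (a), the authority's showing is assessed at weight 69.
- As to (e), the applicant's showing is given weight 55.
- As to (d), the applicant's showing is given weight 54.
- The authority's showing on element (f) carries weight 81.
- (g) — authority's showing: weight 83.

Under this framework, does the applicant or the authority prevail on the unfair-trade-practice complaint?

At Stage 1 the applicant must meet proof to a near certainty (weight exceeds 90): on (a) the weight is 98 (the authority's 69 is given no effect), which does exceed 90, so (a) meets the standard; on (b) the weight is 98 (the authority's 17 is given no effect), > 90, so (b) meets the standard.
  The applicant carries Stage 1; the authority now bears the burden.
At Stage 2 the authority must meet clear and convincing evidence (weight is at least 78): on (c) the weight is 79, which does reach 78, so (c) meets the standard; on (d) the weight is 78 (the applicant's 54 is given no effect), which does reach 78, so (d) meets the standard.
  Stage 2 is satisfied; the onus moves to the applicant.
At Stage 3 the applicant must meet a more-likely-than-not showing (weight exceeds 54): on (e) the weight is 55 (the authority's 73 is given no effect), > 54, so (e) meets the standard.
  The applicant carries Stage 3; the authority now bears the burden.
At Stage 4 the authority must meet clear and convincing evidence (weight is at least 78): on (f) the weight is 81 (the applicant's 38 is given no effect), which does reach 78, so (f) meets the standard; on (g) the weight is 83, which does reach 78, so (g) meets the standard.
  Stage 4 carried; the final stage is satisfied.
With every stage satisfied, the authority prevails.

authority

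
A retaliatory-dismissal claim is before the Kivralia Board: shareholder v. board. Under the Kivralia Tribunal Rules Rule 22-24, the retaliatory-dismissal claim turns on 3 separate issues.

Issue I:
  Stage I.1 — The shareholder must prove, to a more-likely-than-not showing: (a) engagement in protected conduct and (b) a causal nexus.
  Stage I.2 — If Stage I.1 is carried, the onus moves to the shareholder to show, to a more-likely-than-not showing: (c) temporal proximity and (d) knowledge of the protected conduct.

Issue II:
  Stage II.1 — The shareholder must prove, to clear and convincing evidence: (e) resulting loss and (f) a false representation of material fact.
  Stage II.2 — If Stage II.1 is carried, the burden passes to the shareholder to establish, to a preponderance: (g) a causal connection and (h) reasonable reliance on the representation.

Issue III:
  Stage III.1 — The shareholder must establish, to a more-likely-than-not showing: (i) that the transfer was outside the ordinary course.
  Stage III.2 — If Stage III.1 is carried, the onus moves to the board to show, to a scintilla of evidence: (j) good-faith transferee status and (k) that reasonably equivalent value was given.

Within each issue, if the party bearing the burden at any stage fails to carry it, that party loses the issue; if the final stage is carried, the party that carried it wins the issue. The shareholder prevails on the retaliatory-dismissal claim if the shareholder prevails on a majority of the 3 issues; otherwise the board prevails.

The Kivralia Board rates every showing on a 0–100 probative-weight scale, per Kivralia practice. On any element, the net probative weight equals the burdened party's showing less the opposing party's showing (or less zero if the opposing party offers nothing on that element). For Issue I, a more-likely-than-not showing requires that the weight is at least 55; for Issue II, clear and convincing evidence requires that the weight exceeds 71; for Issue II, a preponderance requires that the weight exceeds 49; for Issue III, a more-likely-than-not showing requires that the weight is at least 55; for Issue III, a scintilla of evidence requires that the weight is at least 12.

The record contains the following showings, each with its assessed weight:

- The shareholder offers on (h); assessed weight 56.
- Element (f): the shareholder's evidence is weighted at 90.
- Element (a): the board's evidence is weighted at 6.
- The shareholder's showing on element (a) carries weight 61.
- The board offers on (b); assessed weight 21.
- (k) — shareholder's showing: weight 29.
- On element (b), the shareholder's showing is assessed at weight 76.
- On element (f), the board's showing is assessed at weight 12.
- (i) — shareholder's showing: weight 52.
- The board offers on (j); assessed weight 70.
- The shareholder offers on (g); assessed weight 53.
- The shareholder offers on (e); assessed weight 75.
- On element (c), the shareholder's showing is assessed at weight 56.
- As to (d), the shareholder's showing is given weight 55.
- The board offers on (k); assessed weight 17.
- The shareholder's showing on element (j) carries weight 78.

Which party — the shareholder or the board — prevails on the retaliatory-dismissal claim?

shareholder

— Issue I —
Stage I.1 — burden on shareholder; standard: a more-likely-than-not showing (weight is at least 55).
    (a): 61 − 6 = 55 ≥ 55 [met]
    (b): 76 − 21 = 55 ≥ 55 [met]
  Stage I.1 carried; the burden remains with the shareholder.
Stage I.2 — burden on shareholder; standard: a more-likely-than-not showing (weight is at least 55).
    (c): 56 ≥ 55 [met]
    (d): 55 ≥ 55 [met]
  Stage I.2 carried; the final stage is satisfied.
Every stage carried; the shareholder prevails on this issue.
— Issue II —
Stage II.1 — burden on shareholder; standard: clear and convincing evidence (weight exceeds 71).
    (e): 75 > 71 [met]
    (f): 90 − 12 = 78 > 71 [met]
  Stage II.1 is satisfied; the shareholder continues to bear the burden.
Stage II.2 — burden on shareholder; standard: a preponderance (weight exceeds 49).
    (g): 53 > 49 [met]
    (h): 56 > 49 [met]
  Stage II.2 carried; the final stage is satisfied.
With every stage satisfied, the shareholder prevails on this issue.
— Issue III —
Stage III.1 — burden on shareholder; standard: a more-likely-than-not showing (weight is at least 55).
    (i): 52 < 55 [not met]
  Not every element is met, so the shareholder fails to carry Stage III.1.
So the board prevails on this issue.
Per-issue: Issue I → shareholder; Issue II → shareholder; Issue III → board. The shareholder must prevail on a majority of issues; overall, the shareholder prevails.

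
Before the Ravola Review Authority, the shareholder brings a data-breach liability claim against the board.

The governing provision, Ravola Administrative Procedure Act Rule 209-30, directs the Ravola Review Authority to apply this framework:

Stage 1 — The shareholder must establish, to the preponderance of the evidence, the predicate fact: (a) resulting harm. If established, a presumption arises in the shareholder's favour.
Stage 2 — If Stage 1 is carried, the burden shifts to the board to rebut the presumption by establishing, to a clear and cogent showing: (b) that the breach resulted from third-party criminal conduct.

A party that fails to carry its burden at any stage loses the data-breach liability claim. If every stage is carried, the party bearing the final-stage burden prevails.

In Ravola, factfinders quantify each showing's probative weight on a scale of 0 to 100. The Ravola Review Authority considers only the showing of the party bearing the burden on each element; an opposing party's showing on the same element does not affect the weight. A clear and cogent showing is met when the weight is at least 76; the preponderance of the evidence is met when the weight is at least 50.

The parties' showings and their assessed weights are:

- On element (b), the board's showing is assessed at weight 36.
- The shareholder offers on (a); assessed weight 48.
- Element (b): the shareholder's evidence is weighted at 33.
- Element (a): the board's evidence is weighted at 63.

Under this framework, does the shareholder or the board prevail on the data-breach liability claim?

Stage 1 (shareholder, the preponderance of the evidence, weight is at least 50): (a) 48 (board's 63 disregarded) < 50 — fails.
  Not every element is met, so the shareholder fails to carry Stage 1.
The analysis ends at Stage 1; the board prevails.

board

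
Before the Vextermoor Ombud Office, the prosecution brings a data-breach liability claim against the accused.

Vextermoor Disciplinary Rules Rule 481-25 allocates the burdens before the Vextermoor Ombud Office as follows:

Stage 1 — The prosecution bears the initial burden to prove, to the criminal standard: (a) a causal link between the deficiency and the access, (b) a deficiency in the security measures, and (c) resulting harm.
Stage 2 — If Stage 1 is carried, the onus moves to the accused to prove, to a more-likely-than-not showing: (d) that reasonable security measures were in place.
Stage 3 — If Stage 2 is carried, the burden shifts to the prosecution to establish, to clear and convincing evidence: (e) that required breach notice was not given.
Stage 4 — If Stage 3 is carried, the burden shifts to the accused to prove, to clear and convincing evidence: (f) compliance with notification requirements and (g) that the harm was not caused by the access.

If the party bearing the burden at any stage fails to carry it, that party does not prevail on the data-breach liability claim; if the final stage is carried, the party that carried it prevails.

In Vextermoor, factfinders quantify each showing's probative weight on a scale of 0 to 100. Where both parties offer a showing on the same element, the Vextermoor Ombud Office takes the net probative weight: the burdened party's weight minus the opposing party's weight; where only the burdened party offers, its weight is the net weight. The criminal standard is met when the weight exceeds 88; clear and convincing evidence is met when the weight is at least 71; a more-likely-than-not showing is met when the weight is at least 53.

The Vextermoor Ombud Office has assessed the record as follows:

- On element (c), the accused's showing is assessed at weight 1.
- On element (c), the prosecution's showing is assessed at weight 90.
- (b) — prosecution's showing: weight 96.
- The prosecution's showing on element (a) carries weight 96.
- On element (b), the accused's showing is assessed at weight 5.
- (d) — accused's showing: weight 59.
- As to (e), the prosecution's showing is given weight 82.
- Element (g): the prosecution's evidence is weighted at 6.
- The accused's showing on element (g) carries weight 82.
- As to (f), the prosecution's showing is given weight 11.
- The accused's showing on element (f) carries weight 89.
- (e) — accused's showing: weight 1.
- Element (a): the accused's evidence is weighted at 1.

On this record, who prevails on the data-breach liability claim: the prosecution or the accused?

accused

At Stage 1 the prosecution must meet the criminal standard (weight exceeds 88): on (a) the weight is 96 less the opposing 1 gives net 95, > 88, so (a) meets the standard; on (b) the weight is 96 less the opposing 5 gives net 91, > 88, so (b) meets the standard; on (c) the weight is 90 less the opposing 1 gives net 89, > 88, so (c) meets the standard.
  All elements met. The burden passes to the accused.
At Stage 2 the accused must meet a more-likely-than-not showing (weight is at least 53): on (d) the weight is 59, which does reach 53, so (d) meets the standard.
  All elements met. The burden passes to the prosecution.
At Stage 3 the prosecution must meet clear and convincing evidence (weight is at least 71): on (e) the weight is 82 less the opposing 1 gives net 81, ≥ 71, so (e) meets the standard.
  The prosecution carries Stage 3; the accused now bears the burden.
At Stage 4 the accused must meet clear and convincing evidence (weight is at least 71): on (f) the weight is 89 less the opposing 11 gives net 78, ≥ 71, so (f) meets the standard; on (g) the weight is 82 less the opposing 6 gives net 76, which does reach 71, so (g) meets the standard.
  Stage 4 carried; the final stage is satisfied.
All stages carried — the accused prevails.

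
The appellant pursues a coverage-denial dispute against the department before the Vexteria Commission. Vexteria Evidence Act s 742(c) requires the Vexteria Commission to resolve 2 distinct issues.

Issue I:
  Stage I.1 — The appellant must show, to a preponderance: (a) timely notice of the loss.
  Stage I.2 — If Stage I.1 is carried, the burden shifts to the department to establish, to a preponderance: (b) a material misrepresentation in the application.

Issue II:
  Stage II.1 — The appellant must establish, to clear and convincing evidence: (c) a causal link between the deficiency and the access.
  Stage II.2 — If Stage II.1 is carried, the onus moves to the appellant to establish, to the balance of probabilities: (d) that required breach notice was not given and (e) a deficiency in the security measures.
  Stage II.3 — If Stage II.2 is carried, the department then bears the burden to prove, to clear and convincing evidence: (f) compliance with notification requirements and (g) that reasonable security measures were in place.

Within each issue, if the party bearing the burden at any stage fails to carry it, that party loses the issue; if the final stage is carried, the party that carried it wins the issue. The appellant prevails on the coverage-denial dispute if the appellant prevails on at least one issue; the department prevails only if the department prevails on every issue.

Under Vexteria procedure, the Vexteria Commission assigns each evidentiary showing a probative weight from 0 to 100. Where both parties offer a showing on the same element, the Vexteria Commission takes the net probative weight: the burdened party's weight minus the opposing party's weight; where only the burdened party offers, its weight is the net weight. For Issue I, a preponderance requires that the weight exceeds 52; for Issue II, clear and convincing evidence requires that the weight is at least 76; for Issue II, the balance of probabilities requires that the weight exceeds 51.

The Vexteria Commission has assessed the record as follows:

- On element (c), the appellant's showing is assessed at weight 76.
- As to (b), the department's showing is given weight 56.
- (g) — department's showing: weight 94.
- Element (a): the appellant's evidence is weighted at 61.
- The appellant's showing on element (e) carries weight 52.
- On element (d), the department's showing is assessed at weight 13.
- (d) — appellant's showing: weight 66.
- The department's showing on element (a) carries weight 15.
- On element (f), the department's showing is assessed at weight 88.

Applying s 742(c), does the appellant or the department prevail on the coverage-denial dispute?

— Issue I —
Stage I.1 — burden on appellant; standard: a preponderance (weight exceeds 52).
    (a): 61 − 15 = 46 ≤ 52 [not met]
  Not every element is met, so the appellant fails to carry Stage I.1.
So the department prevails on this issue.
— Issue II —
At Stage II.1 the appellant must meet clear and convincing evidence (weight is at least 76): on (c) the weight is 76, which does reach 76, so (c) meets the standard.
  Stage II.1 is satisfied; the appellant continues to bear the burden.
At Stage II.2 the appellant must meet the balance of probabilities (weight exceeds 51): on (d) the weight is 66 less the opposing 13 gives net 53, > 51, so (d) meets the standard; on (e) the weight is 52, which does exceed 51, so (e) meets the standard.
  All elements met. The burden passes to the department.
At Stage II.3 the department must meet clear and convincing evidence (weight is at least 76): on (f) the weight is 88, ≥ 76, so (f) meets the standard; on (g) the weight is 94, ≥ 76, so (g) meets the standard.
  The department carries the last stage.
Every stage carried; the department prevails on this issue.
Per-issue: Issue I → department; Issue II → department. The appellant must prevail on at least one issue; overall, the department prevails.

department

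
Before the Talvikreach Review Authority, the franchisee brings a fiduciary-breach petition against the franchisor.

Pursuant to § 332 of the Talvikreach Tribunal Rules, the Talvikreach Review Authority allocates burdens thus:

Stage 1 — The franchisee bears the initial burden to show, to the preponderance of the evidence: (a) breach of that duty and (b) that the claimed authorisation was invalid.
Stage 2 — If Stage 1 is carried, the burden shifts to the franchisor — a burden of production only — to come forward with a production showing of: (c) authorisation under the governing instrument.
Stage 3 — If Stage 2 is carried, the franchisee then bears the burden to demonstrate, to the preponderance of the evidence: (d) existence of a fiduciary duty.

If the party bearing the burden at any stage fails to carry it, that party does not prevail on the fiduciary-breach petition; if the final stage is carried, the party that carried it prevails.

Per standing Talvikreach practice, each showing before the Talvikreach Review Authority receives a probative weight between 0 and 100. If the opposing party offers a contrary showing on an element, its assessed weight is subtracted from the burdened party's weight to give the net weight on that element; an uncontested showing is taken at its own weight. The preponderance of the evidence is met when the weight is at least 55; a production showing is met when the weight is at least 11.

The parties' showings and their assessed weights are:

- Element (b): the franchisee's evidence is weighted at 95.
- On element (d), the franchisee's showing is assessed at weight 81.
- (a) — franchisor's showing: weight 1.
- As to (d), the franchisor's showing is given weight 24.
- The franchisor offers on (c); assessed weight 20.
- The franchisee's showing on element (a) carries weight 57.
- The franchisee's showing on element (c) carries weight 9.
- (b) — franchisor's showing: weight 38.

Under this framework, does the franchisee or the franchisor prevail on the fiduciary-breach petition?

franchisee

Stage 1 (franchisee, the preponderance of the evidence, weight is at least 55): (a) net 57−1=56 ≥ 55 — meets; (b) net 95−38=57 ≥ 55 — meets.
  Stage 1 is satisfied; the onus moves to the franchisor.
Stage 2 (franchisor, a production showing, weight is at least 11): (c) net 20−9=11 ≥ 11 — meets.
  All elements met. The burden passes to the franchisee.
Stage 3 (franchisee, the preponderance of the evidence, weight is at least 55): (d) net 81−24=57 ≥ 55 — meets.
  All elements met at the final stage.
With every stage satisfied, the franchisee prevails.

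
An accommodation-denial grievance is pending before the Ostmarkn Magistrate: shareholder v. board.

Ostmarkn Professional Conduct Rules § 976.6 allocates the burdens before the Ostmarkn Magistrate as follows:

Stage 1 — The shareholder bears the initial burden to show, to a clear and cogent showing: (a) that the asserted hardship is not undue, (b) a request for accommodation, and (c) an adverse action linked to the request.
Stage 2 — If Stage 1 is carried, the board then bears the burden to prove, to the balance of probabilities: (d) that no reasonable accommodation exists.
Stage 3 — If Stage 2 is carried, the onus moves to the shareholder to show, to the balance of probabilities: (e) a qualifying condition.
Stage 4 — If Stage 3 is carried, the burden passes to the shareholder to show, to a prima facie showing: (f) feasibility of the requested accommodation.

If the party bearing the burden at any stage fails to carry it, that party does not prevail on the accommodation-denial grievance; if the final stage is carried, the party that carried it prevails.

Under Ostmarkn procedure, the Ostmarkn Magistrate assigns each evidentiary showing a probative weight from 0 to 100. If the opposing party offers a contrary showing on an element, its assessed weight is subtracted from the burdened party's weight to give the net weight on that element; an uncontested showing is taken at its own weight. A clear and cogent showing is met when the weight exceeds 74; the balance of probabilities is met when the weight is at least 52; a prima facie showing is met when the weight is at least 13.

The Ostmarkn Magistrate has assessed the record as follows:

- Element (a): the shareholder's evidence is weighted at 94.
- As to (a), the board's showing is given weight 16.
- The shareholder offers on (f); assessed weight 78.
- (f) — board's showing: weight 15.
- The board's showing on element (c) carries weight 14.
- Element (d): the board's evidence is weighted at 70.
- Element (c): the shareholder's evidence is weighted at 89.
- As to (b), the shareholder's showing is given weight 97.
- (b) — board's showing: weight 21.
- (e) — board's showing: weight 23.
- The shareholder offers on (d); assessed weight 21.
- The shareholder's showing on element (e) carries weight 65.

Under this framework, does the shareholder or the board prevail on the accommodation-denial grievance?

shareholder

At Stage 1 the shareholder must meet a clear and cogent showing (weight exceeds 74): on (a) the weight is 94 less the opposing 16 gives net 78, > 74, so (a) meets the standard; on (b) the weight is 97 less the opposing 21 gives net 76, which does exceed 74, so (b) meets the standard; on (c) the weight is 89 less the opposing 14 gives net 75, which does exceed 74, so (c) meets the standard.
  Stage 1 is satisfied; the onus moves to the board.
At Stage 2 the board must meet the balance of probabilities (weight is at least 52): on (d) the weight is 70 less the opposing 21 gives net 49, which does not reach 52, so (d) does not meet the standard.
  Not every element is met, so the board fails to carry Stage 2.
So the shareholder prevails.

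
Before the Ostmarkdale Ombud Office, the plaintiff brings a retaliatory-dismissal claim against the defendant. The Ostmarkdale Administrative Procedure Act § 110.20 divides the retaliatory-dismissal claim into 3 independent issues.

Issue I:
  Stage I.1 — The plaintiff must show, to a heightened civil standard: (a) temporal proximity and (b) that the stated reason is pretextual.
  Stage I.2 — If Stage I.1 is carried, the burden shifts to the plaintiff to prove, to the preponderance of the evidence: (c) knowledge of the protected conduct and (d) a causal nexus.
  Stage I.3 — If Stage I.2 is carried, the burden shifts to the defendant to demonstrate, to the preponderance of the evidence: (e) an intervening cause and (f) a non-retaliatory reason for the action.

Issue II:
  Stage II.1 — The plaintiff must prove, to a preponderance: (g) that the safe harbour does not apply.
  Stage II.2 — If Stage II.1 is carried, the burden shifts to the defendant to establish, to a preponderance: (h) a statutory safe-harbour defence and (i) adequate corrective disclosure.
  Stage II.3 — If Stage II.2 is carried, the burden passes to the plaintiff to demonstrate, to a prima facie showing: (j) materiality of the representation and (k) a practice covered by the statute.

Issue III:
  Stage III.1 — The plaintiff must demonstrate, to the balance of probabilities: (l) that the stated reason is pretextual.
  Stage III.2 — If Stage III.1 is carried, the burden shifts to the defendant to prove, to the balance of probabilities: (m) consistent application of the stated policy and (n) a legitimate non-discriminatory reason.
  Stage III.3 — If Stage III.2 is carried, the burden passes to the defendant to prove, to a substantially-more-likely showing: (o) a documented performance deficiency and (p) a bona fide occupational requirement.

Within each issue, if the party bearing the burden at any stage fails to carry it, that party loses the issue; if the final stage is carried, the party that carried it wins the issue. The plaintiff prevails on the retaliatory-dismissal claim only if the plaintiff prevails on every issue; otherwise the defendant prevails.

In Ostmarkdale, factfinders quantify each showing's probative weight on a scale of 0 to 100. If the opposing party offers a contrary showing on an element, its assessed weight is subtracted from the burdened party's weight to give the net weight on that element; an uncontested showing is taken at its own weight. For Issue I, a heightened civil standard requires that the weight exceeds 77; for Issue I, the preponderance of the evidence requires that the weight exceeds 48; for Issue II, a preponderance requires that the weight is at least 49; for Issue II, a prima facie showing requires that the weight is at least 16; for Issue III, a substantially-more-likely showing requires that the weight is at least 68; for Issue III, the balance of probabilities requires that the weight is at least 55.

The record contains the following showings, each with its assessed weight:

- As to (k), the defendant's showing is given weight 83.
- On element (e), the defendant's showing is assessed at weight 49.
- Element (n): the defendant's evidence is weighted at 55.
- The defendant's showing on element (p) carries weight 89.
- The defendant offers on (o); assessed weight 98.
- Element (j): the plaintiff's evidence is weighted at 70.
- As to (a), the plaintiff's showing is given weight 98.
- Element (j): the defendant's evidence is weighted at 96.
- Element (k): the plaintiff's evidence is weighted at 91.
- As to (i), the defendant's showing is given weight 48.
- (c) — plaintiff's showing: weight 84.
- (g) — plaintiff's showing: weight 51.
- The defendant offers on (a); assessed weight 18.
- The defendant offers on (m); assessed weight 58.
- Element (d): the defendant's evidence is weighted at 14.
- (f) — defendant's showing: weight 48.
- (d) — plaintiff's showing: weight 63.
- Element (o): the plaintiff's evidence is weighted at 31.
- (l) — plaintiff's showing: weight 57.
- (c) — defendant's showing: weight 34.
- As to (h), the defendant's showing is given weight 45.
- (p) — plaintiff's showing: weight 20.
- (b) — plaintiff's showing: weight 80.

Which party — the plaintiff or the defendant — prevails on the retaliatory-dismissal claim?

— Issue I —
Stage I.1 — burden on plaintiff; standard: a heightened civil standard (weight exceeds 77).
    (a): 98 − 18 = 80 > 77 [met]
    (b): 80 > 77 [met]
  Stage I.1 carried; the burden remains with the plaintiff.
Stage I.2 — burden on plaintiff; standard: the preponderance of the evidence (weight exceeds 48).
    (c): 84 − 34 = 50 > 48 [met]
    (d): 63 − 14 = 49 > 48 [met]
  Stage I.2 is satisfied; the onus moves to the defendant.
Stage I.3 — burden on defendant; standard: the preponderance of the evidence (weight exceeds 48).
    (e): 49 > 48 [met]
    (f): 48 ≤ 48 [not met]
  The defendant does not carry Stage I.3.
So the plaintiff prevails on this issue.
— Issue II —
Stage II.1 (plaintiff, a preponderance, weight is at least 49): (g) 51 ≥ 49 — meets.
  All elements met. The burden passes to the defendant.
Stage II.2 (defendant, a preponderance, weight is at least 49): (h) 45 < 49 — fails; (i) 48 < 49 — fails.
  Stage II.2 not carried; the defendant fails its burden.
The analysis ends at Stage II.2; the plaintiff prevails on this issue.
— Issue III —
Stage III.1 (plaintiff, the balance of probabilities, weight is at least 55): (l) 57 ≥ 55 — meets.
  Stage III.1 is satisfied; the onus moves to the defendant.
Stage III.2 (defendant, the balance of probabilities, weight is at least 55): (m) 58 ≥ 55 — meets; (n) 55 ≥ 55 — meets.
  Stage III.2 is satisfied; the defendant continues to bear the burden.
Stage III.3 (defendant, a substantially-more-likely showing, weight is at least 68): (o) net 98−31=67 < 68 — fails; (p) net 89−20=69 ≥ 68 — meets.
  Stage III.3 not carried; the defendant fails its burden.
The analysis ends at Stage III.3; the plaintiff prevails on this issue.
Per-issue: Issue I → plaintiff; Issue II → plaintiff; Issue III → plaintiff. The plaintiff must prevail on every issue; overall, the plaintiff prevails.

plaintiff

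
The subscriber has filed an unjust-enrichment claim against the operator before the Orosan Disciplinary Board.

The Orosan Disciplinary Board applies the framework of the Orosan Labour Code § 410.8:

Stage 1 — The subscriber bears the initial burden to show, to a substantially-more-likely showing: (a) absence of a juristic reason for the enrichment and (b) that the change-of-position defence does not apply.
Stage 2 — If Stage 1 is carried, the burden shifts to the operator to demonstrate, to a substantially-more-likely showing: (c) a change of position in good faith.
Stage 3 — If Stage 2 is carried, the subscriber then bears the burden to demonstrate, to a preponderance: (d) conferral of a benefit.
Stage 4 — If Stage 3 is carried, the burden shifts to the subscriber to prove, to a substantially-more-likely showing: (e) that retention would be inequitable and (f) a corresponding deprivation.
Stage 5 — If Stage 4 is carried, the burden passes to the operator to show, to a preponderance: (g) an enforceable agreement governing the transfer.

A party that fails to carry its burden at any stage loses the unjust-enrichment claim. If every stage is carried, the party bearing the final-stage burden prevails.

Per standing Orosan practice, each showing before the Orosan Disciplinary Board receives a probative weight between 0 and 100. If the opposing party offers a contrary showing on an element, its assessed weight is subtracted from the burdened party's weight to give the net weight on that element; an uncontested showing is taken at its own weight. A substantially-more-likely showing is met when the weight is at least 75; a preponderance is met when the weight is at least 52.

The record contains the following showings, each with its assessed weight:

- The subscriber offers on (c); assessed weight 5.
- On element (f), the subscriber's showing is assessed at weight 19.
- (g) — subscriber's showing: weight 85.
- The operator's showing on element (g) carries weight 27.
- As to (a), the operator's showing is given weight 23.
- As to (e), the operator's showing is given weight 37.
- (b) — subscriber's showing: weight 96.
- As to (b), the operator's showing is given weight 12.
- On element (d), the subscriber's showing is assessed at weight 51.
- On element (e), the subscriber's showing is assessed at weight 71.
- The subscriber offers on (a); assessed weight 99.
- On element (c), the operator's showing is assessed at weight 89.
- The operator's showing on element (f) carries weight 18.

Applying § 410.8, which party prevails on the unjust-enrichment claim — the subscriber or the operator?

operator

At Stage 1 the subscriber must meet a substantially-more-likely showing (weight is at least 75): on (a) the weight is 99 less the opposing 23 gives net 76, ≥ 75, so (a) meets the standard; on (b) the weight is 96 less the opposing 12 gives net 84, ≥ 75, so (b) meets the standard.
  Stage 1 carried; the burden shifts to the operator.
At Stage 2 the operator must meet a substantially-more-likely showing (weight is at least 75): on (c) the weight is 89 less the opposing 5 gives net 84, ≥ 75, so (c) meets the standard.
  The operator carries Stage 2; the subscriber now bears the burden.
At Stage 3 the subscriber must meet a preponderance (weight is at least 52): on (d) the weight is 51, which does not reach 52, so (d) does not meet the standard.
  Not every element is met, so the subscriber fails to carry Stage 3.
The analysis ends at Stage 3; the operator prevails.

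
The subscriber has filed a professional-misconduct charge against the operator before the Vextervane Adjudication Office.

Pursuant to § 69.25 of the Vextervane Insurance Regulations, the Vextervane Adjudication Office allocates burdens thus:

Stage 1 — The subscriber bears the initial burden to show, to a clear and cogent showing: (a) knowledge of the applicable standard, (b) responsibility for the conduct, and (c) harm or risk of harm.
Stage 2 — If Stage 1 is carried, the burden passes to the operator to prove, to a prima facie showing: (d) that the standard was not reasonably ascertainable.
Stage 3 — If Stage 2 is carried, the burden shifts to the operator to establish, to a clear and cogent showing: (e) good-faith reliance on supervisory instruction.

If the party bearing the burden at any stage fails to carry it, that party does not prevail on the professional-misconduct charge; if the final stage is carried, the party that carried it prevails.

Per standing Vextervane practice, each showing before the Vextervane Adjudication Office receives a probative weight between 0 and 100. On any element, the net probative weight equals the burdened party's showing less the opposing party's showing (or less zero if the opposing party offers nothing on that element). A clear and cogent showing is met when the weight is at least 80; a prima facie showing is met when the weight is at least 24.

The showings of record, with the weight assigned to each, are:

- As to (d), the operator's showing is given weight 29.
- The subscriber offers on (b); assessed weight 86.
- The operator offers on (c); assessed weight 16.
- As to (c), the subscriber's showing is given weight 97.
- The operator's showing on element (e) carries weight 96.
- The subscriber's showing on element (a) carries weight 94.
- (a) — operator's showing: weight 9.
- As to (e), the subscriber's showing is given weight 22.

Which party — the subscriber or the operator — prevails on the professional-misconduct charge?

At Stage 1 the subscriber must meet a clear and cogent showing (weight is at least 80): on (a) the weight is 94 less the opposing 9 gives net 85, which does reach 80, so (a) meets the standard; on (b) the weight is 86, ≥ 80, so (b) meets the standard; on (c) the weight is 97 less the opposing 16 gives net 81, which does reach 80, so (c) meets the standard.
  All elements met. The burden passes to the operator.
At Stage 2 the operator must meet a prima facie showing (weight is at least 24): on (d) the weight is 29, which does reach 24, so (d) meets the standard.
  All elements met. The operator retains the burden for Stage 3.
At Stage 3 the operator must meet a clear and cogent showing (weight is at least 80): on (e) the weight is 96 less the opposing 22 gives net 74, < 80, so (e) does not meet the standard.
  The operator does not carry Stage 3.
So the subscriber prevails.

subscriber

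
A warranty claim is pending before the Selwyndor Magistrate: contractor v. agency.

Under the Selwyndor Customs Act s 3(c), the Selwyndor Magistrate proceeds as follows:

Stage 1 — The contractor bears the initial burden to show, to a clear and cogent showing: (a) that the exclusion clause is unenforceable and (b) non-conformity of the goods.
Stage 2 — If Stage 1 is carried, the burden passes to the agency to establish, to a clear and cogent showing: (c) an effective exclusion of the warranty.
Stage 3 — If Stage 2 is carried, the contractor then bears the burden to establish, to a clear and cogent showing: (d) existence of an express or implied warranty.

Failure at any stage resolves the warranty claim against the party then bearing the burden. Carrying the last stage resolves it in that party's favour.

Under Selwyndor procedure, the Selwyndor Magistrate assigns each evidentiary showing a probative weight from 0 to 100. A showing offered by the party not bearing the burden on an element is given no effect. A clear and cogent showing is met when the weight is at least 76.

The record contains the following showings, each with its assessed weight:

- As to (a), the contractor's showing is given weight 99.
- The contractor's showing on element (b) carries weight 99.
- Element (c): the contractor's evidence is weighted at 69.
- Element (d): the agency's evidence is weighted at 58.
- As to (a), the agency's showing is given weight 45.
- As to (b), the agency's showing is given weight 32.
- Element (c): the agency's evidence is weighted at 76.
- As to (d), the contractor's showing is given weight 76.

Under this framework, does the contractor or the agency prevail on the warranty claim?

contractor

At Stage 1 the contractor must meet a clear and cogent showing (weight is at least 76): on (a) the weight is 99 (the agency's 45 is given no effect), which does reach 76, so (a) meets the standard; on (b) the weight is 99 (the agency's 32 is given no effect), which does reach 76, so (b) meets the standard.
  All elements met. The burden passes to the agency.
At Stage 2 the agency must meet a clear and cogent showing (weight is at least 76): on (c) the weight is 76 (the contractor's 69 is given no effect), ≥ 76, so (c) meets the standard.
  Stage 2 carried; the burden shifts to the contractor.
At Stage 3 the contractor must meet a clear and cogent showing (weight is at least 76): on (d) the weight is 76 (the agency's 58 is given no effect), which does reach 76, so (d) meets the standard.
  Stage 3 carried; the final stage is satisfied.
Every stage carried; the contractor prevails.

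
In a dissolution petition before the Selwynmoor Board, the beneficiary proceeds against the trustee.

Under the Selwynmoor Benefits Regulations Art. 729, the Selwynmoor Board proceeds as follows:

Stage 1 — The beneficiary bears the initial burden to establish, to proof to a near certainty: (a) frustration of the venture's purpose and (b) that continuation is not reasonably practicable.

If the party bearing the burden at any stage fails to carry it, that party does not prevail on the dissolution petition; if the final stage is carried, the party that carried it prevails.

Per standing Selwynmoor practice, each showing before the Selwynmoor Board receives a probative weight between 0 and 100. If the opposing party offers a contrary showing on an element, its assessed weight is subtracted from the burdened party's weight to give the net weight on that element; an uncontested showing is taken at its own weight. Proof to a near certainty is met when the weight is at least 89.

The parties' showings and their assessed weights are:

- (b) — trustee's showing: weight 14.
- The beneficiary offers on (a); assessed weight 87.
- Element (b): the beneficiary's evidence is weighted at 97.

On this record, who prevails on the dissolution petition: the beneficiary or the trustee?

trustee

At Stage 1 the beneficiary must meet proof to a near certainty (weight is at least 89): on (a) the weight is 87, < 89, so (a) does not meet the standard; on (b) the weight is 97 less the opposing 14 gives net 83, which does not reach 89, so (b) does not meet the standard.
  The beneficiary does not carry Stage 1.
The trustee prevails.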